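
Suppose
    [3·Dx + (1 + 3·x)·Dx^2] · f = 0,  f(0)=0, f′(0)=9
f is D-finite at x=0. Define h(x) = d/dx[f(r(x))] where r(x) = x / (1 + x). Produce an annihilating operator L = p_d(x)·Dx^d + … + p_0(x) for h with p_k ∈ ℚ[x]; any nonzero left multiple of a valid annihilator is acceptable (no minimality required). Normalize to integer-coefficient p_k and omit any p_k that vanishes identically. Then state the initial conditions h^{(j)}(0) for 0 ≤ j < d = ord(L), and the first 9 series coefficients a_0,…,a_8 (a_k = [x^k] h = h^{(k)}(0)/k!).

L = (5 + 8·x) + (1 + 5·x + 4·x^2)·Dx  (order 1).
h: a_k = 9, -45, 189, -765, 3069, -12285, 49149, -196605, 786429, …
ICs: h(0) = 9.

f: a_k = 0, 9, -27/2, 27, -243/4, 729/5, -729/2, 6561/7, -19683/8, …
Change of var in L_f (x↦r) gives L₀.
Derive L from L₀ (diff closure).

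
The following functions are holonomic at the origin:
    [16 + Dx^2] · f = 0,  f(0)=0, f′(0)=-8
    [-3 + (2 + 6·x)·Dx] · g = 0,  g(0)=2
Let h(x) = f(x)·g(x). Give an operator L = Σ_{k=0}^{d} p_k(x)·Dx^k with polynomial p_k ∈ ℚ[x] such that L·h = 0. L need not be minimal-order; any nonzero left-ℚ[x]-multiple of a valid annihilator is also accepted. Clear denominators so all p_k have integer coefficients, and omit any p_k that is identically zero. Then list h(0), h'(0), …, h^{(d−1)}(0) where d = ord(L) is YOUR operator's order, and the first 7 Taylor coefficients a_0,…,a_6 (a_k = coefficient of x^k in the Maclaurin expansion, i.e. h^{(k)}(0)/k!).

f: a_k = 0, -8, 0, 64/3, 0, -256/15, 0, …
g: a_k = 2, 3, -9/4, 27/8, -405/64, 1701/128, -15309/512, …
L₀ := L_f ⊗_s L_g (sym. prod.), ord ≤ 2.
L = (91 + 384·x + 576·x^2) + (-12 - 36·x)·Dx + (4 + 24·x + 36·x^2)·Dx^2  (order 2).
h: a_k = 0, -16, -24, 182/3, 37, -3781/120, -6841/80, …
ICs: h(0) = 0, h′(0) = -16.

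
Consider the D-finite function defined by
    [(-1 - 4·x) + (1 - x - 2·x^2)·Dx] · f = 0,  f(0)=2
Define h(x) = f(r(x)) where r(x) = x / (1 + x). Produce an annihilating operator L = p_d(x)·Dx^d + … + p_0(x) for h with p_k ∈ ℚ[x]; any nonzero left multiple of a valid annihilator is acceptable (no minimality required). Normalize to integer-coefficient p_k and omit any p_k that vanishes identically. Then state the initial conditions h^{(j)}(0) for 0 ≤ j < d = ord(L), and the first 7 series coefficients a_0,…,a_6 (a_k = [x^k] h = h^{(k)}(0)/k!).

f: a_k = 2, 2, 6, 10, 22, 42, 86, …
Change of var in L_f (x↦r) gives L₀.
L = (1 + 5·x) + (-1 - 2·x + x^2 + 2·x^3)·Dx  (order 1).
h: a_k = 2, 2, 4, 0, 8, -8, 24, …
ICs: h(0) = 2.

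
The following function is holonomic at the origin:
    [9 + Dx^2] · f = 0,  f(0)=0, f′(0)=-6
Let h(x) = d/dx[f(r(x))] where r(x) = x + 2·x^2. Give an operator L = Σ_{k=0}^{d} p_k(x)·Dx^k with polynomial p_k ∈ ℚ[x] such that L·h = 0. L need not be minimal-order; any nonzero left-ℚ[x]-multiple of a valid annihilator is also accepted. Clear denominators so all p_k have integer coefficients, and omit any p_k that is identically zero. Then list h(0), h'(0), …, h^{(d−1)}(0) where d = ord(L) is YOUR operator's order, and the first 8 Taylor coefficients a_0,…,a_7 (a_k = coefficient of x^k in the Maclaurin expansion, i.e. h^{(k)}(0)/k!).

L = (57 + 144·x + 864·x^2 + 2304·x^3 + 2304·x^4) + (-12 - 48·x)·Dx + (1 + 8·x + 16·x^2)·Dx^2  (order 2).
h: a_k = -6, -24, 27, 216, 2079/4, 189, -45117/40, -12474/5, …
ICs: h(0) = -6, h′(0) = -24.

f: a_k = 0, -6, 0, 9, 0, -81/20, 0, 243/280, …
Change of var in L_f (x↦r) gives L₀.
Derive L from L₀ (diff closure).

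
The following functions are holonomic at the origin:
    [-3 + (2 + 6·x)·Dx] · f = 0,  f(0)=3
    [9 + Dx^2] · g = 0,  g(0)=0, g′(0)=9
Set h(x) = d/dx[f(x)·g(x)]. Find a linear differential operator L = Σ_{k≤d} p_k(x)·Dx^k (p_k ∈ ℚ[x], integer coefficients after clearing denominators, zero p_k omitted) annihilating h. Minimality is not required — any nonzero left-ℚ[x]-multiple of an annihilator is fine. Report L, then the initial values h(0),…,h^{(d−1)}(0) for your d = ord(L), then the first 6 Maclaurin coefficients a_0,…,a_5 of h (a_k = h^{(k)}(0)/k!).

L = (477 + 3888·x + 11016·x^2 + 15552·x^3 + 11664·x^4) + (-12 - 324·x - 1296·x^2 - 1296·x^3)·Dx + (28 + 264·x + 972·x^2 + 1728·x^3 + 1296·x^4)·Dx^2  (order 2).
h: a_k = 27, 81, -1701/8, -243/4, -13851/128, 531441/640, …
ICs: h(0) = 27, h′(0) = 81.

f: a_k = 3, 9/2, -27/8, 81/16, -1215/128, 5103/256, …
g: a_k = 0, 9, 0, -27/2, 0, 243/40, …
Sym-product of L_f,L_g gives L₀ (≤ ord 2).
h₀' ⇒ L via d/dx closure of L₀.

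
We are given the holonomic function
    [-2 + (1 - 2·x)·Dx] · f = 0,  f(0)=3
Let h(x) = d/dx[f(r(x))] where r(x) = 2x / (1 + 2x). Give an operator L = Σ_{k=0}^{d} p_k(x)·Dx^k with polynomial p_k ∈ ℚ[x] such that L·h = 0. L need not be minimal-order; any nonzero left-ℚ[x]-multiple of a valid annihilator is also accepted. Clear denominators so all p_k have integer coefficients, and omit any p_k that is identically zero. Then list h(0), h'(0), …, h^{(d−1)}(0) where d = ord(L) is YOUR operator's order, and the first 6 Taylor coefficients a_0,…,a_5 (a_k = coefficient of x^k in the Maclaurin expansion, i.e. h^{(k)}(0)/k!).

f: a_k = 3, 6, 12, 24, 48, 96, …
Substitute x→r, Dx→(1/r')Dx; clear ⇒ L₀.
h₀' ⇒ L via d/dx closure of L₀.
L = 4 + (-1 + 2·x)·Dx  (order 1).
h: a_k = 12, 48, 144, 384, 960, 2304, …
ICs: h(0) = 12.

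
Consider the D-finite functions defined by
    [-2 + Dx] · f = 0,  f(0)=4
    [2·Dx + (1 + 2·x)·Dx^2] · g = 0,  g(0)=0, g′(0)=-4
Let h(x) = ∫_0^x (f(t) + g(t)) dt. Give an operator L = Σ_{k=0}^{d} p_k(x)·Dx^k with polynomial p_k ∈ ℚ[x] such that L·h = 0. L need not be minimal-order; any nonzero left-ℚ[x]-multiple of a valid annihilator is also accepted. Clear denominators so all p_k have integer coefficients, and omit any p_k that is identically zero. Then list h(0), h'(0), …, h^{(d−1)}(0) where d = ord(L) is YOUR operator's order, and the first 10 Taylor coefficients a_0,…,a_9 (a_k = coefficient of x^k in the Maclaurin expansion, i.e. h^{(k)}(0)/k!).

L = (-6 - 4·x)·Dx^2 + (1 - 4·x - 4·x^2)·Dx^3 + (1 + 3·x + 2·x^2)·Dx^4  (order 4).
h: a_k = 0, 4, 2, 4, 0, 32/15, -88/45, 976/315, -1436/315, 20168/2835, …
ICs: h(0) = 0, h′(0) = 4, h′′(0) = 4, h′′′(0) = 24.

f: a_k = 4, 8, 8, 16/3, 8/3, 16/15, 16/45, 32/315, 8/315, 16/2835, …
g: a_k = 0, -4, 4, -16/3, 8, -64/5, 64/3, -256/7, 64, -1024/9, …
h₀=f+g: left-lcm gives L₀, ord ≤ 3.
Integrate: L := L₀·Dx.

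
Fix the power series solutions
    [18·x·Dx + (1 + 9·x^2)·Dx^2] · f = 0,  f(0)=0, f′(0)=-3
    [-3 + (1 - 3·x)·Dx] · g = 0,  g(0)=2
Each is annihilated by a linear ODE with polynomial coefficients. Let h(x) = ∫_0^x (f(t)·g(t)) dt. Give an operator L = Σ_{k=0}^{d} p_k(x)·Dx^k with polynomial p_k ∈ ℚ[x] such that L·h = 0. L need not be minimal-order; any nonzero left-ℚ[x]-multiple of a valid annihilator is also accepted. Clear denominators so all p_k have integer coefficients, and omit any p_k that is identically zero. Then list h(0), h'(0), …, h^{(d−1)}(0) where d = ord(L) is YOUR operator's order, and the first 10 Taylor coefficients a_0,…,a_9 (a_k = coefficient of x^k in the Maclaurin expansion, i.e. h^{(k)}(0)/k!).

f: a_k = 0, -3, 0, 9, 0, -243/5, 0, 2187/7, 0, -2187, …
g: a_k = 2, 6, 18, 54, 162, 486, 1458, 4374, 13122, 39366, …
Sym-product of L_f,L_g gives L₀ (≤ ord 2).
h=∫₀ˣh₀: take L = L₀·Dx.
L = 54·x·Dx + (6 - 18·x + 108·x^2)·Dx^2 + (-1 + 3·x - 9·x^2 + 27·x^3)·Dx^3  (order 3).
h: a_k = 0, 0, -3, -6, -9, -108/5, -351/5, -6318/35, -13851/35, -36936/35, …
ICs: h(0) = 0, h′(0) = 0, h′′(0) = -6.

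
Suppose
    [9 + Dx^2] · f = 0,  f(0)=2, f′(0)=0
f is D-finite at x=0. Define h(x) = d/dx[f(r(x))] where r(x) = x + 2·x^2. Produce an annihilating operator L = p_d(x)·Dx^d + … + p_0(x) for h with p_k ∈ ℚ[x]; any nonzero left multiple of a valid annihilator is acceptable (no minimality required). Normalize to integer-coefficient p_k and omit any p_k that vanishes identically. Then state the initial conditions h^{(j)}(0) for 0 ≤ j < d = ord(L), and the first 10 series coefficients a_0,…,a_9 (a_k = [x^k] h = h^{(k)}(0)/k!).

f: a_k = 2, 0, -9, 0, 27/4, 0, -81/40, 0, 729/2240, 0, …
Change of var in L_f (x↦r) gives L₀.
h₀' ⇒ L via d/dx closure of L₀.
L = (57 + 144·x + 864·x^2 + 2304·x^3 + 2304·x^4) + (-12 - 48·x)·Dx + (1 + 8·x + 16·x^2)·Dx^2  (order 2).
h: a_k = 0, -18, -108, -117, 270, 19197/20, 13419/10, -29511/280, -401679/140, -10070649/2240, …
ICs: h(0) = 0, h′(0) = -18.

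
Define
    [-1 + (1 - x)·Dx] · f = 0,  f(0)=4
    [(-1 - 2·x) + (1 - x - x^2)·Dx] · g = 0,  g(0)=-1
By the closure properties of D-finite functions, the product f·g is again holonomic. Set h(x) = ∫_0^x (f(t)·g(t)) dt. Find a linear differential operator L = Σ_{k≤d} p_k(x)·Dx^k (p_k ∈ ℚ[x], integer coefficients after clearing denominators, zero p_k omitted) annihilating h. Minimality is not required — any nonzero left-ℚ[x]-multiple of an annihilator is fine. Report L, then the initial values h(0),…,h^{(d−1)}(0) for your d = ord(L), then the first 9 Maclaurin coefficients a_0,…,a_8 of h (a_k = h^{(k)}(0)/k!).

f: a_k = 4, 4, 4, 4, 4, 4, 4, 4, 4, …
g: a_k = -1, -1, -2, -3, -5, -8, -13, -21, -34, …
f·g: L₀ = L_f ⊗_s L_g, ord ≤ 1·1.
h=∫h₀ ⇒ L = L₀·Dx.
L = (-2 + 3·x^2)·Dx + (1 - 2·x + x^3)·Dx^2  (order 2).
h: a_k = 0, -4, -4, -16/3, -7, -48/5, -40/3, -132/7, -27, …
ICs: h(0) = 0, h′(0) = -4.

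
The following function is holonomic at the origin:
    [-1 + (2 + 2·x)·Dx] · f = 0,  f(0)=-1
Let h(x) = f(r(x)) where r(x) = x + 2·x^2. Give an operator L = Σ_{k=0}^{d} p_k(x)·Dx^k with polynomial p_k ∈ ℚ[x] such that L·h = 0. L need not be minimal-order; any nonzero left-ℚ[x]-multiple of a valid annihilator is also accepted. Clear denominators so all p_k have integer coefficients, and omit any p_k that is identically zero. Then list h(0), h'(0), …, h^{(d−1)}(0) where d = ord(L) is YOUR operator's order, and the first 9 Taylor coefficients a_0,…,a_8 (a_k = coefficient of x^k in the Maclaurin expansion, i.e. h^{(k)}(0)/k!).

L = (-1 - 4·x) + (2 + 2·x + 4·x^2)·Dx  (order 1).
h: a_k = -1, -1/2, -7/8, 7/16, 21/128, -119/256, 189/1024, 791/2048, -17843/32768, …
ICs: h(0) = -1.

f: a_k = -1, -1/2, 1/8, -1/16, 5/128, -7/256, 21/1024, -33/2048, 429/32768, …
L₀ from L_f via x↦r, Dx↦r'^{-1}Dx.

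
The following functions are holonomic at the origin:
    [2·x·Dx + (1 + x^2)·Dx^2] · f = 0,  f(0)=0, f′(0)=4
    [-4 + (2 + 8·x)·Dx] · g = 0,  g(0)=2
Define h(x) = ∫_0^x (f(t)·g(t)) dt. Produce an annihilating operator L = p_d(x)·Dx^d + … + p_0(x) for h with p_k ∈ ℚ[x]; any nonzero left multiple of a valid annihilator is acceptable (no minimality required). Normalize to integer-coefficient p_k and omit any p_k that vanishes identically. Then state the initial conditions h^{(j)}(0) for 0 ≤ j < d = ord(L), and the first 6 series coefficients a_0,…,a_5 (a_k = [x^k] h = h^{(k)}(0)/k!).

f: a_k = 0, 4, 0, -4/3, 0, 4/5, …
g: a_k = 2, 4, -4, 8, -20, 56, …
h₀=f·g: eliminate ⇒ L₀, order ≤ 2·1.
Integrate: L := L₀·Dx.
L = (12 - 4·x - 4·x^2)·Dx + (-4 - 14·x + 12·x^2 + 16·x^3)·Dx^2 + (1 + 8·x + 17·x^2 + 8·x^3 + 16·x^4)·Dx^3  (order 3).
h: a_k = 0, 0, 4, 16/3, -14/3, 16/3, …
ICs: h(0) = 0, h′(0) = 0, h′′(0) = 8.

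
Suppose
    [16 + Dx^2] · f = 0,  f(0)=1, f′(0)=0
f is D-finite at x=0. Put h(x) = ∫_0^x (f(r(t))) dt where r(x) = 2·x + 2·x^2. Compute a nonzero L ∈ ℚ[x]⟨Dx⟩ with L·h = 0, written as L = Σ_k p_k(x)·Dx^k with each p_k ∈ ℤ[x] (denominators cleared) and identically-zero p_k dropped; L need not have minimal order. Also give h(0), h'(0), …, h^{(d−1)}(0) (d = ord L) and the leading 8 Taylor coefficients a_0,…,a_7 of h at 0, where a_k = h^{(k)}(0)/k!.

L = (64 + 384·x + 768·x^2 + 512·x^3)·Dx - 2·Dx^2 + (1 + 2·x)·Dx^3  (order 3).
h: a_k = 0, 1, 0, -32/3, -16, 416/15, 1024/9, 29696/315, …
ICs: h(0) = 0, h′(0) = 1, h′′(0) = 0.

f: a_k = 1, 0, -8, 0, 32/3, 0, -256/45, 0, …
f∘r: x↦r, Dx↦Dx/r' in L_f ⇒ L₀.
Integrate: L := L₀·Dx.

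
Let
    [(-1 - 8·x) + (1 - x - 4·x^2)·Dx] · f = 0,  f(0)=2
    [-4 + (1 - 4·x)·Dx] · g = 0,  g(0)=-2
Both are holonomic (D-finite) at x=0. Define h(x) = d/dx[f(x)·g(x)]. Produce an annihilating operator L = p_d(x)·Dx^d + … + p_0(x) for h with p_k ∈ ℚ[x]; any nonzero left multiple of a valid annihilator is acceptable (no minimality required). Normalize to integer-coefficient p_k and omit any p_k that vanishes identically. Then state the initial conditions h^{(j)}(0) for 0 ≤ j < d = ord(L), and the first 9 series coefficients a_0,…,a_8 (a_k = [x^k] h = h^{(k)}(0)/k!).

f: a_k = 2, 2, 10, 18, 58, 130, 362, 882, 2330, …
g: a_k = -2, -8, -32, -128, -512, -2048, -8192, -32768, -131072, …
f·g: L₀ = L_f ⊗_s L_g, ord ≤ 1·1.
h=h₀': d/dx-closure on L₀ ⇒ L.
L = (50 - 96·x - 480·x^2 + 3072·x^4) + (-5 + 25·x + 48·x^2 - 320·x^3 + 768·x^5)·Dx  (order 1).
h: a_k = -20, -200, -1308, -7440, -38500, -189144, -895020, -4128800, -18685044, …
ICs: h(0) = -20.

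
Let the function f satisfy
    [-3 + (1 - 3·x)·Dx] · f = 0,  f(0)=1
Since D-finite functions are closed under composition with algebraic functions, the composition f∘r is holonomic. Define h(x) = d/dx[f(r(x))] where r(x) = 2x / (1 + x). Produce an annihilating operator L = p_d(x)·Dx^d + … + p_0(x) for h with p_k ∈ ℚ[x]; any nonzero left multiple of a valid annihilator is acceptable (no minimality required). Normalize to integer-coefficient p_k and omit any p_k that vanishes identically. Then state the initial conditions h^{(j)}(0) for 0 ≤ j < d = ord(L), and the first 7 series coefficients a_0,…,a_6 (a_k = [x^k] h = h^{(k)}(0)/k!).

f: a_k = 1, 3, 9, 27, 81, 243, 729, …
h₀=f(r): pull back L_f along r ⇒ L₀.
Differentiate: ansatz ord ≤ ord L₀ ⇒ L.
L = 10 + (-1 + 5·x)·Dx  (order 1).
h: a_k = 6, 60, 450, 3000, 18750, 112500, 656250, …
ICs: h(0) = 6.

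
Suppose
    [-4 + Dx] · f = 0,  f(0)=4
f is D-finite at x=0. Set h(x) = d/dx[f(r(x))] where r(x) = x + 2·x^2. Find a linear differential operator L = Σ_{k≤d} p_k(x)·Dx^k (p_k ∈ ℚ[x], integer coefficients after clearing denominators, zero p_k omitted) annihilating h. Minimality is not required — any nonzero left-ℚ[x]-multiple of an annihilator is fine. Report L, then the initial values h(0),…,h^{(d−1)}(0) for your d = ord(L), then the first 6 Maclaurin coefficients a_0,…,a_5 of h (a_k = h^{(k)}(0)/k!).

f: a_k = 4, 16, 32, 128/3, 128/3, 512/15, …
L₀ from L_f via x↦r, Dx↦r'^{-1}Dx.
h₀' ⇒ L via d/dx closure of L₀.
L = (8 + 32·x + 64·x^2) + (-1 - 4·x)·Dx  (order 1).
h: a_k = 16, 128, 512, 5120/3, 13312/3, 155648/15, …
ICs: h(0) = 16.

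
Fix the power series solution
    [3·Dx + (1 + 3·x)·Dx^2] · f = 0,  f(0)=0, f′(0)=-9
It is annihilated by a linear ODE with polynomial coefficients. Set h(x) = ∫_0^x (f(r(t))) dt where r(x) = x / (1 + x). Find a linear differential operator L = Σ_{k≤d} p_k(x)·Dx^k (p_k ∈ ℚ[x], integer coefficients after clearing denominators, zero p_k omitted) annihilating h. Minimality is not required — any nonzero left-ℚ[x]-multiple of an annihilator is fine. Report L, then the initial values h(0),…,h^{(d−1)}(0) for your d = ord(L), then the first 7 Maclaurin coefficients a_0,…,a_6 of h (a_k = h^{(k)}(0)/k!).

L = (5 + 8·x)·Dx^2 + (1 + 5·x + 4·x^2)·Dx^3  (order 3).
h: a_k = 0, 0, -9/2, 15/2, -63/4, 153/4, -1023/10, …
ICs: h(0) = 0, h′(0) = 0, h′′(0) = -9.

f: a_k = 0, -9, 27/2, -27, 243/4, -729/5, 729/2, …
Change of var in L_f (x↦r) gives L₀.
h=∫h₀ ⇒ L = L₀·Dx.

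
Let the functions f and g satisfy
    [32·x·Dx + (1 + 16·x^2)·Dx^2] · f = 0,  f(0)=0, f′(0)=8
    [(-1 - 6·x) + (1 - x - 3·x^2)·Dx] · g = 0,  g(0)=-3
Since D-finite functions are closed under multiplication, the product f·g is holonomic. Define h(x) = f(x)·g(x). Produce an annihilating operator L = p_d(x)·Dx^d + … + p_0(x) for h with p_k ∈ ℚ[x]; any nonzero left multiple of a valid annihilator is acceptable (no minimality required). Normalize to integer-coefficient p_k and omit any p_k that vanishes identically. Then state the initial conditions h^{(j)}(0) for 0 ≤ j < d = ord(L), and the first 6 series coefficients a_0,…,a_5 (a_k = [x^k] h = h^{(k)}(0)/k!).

L = (6 + 32·x + 288·x^2) + (2 - 20·x + 64·x^2 + 288·x^3)·Dx + (-1 + x - 13·x^2 + 16·x^3 + 48·x^4)·Dx^2  (order 2).
h: a_k = 0, -24, -24, 32, -40, -5864/5, …
ICs: h(0) = 0, h′(0) = -24.

f: a_k = 0, 8, 0, -128/3, 0, 2048/5, …
g: a_k = -3, -3, -12, -21, -57, -120, …
Sym-product of L_f,L_g gives L₀ (≤ ord 2).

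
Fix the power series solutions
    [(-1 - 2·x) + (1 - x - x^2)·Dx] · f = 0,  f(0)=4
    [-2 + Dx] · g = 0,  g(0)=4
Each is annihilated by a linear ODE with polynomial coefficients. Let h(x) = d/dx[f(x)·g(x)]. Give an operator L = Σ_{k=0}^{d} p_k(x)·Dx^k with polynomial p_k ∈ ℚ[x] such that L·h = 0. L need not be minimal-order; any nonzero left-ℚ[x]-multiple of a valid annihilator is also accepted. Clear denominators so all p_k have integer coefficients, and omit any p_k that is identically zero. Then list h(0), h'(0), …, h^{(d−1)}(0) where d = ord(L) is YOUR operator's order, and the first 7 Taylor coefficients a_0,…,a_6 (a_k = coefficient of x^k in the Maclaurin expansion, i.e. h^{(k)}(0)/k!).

f: a_k = 4, 4, 8, 12, 20, 32, 52, …
g: a_k = 4, 8, 8, 16/3, 8/3, 16/15, 16/45, …
f·g: L₀ = L_f ⊗_s L_g, ord ≤ 1·1.
Derive L from L₀ (diff closure).
L = (12 + 2·x - 10·x^2 + 4·x^4) + (-3 + 3·x + 5·x^2 - 2·x^3 - 2·x^4)·Dx  (order 1).
h: a_k = 48, 192, 496, 1088, 2208, 64352/15, 40496/5, …
ICs: h(0) = 48.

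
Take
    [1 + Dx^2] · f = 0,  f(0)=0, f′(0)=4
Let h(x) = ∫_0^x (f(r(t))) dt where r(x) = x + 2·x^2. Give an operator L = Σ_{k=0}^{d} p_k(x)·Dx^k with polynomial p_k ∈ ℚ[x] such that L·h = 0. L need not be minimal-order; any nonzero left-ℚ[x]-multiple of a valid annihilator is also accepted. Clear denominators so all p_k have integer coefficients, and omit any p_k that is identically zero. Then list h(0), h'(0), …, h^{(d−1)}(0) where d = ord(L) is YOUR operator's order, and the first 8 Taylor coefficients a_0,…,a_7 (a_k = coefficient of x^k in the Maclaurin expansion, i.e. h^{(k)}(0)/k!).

f: a_k = 0, 4, 0, -2/3, 0, 1/30, 0, -1/1260, …
f∘r: x↦r, Dx↦Dx/r' in L_f ⇒ L₀.
Integrate: L := L₀·Dx.
L = (1 + 12·x + 48·x^2 + 64·x^3)·Dx - 4·Dx^2 + (1 + 4·x)·Dx^3  (order 3).
h: a_k = 0, 0, 2, 8/3, -1/6, -4/5, -239/180, -5/7, …
ICs: h(0) = 0, h′(0) = 0, h′′(0) = 4.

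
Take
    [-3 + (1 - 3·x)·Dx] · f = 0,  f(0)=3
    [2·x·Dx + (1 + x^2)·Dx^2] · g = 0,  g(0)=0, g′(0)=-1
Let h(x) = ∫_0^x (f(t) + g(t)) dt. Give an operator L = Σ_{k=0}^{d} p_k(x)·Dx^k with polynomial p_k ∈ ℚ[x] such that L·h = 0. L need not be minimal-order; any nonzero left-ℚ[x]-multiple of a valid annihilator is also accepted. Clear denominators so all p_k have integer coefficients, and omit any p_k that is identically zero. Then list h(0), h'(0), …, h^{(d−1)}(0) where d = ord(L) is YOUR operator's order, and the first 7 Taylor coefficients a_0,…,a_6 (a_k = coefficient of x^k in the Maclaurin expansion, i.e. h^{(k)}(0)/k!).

L = (-6 + 72·x + 18·x^2)·Dx^2 + (28 - 6·x + 60·x^2 + 18·x^3)·Dx^3 + (-3 + 8·x + 8·x^3 + 3·x^4)·Dx^4  (order 4).
h: a_k = 0, 3, 4, 9, 61/3, 243/5, 1822/15, …
ICs: h(0) = 0, h′(0) = 3, h′′(0) = 8, h′′′(0) = 54.

f: a_k = 3, 9, 27, 81, 243, 729, 2187, …
g: a_k = 0, -1, 0, 1/3, 0, -1/5, 0, …
h₀=f+g: left-lcm gives L₀, ord ≤ 3.
h=∫₀ˣh₀: take L = L₀·Dx.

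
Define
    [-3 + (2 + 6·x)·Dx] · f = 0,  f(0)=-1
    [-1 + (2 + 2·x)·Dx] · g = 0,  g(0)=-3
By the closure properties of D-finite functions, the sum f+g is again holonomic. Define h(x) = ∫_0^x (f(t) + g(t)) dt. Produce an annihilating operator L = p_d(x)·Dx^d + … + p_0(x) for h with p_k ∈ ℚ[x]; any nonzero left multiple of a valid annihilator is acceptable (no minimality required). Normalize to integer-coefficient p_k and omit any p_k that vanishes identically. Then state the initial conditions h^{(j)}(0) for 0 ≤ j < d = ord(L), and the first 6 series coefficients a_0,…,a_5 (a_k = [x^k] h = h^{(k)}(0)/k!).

f: a_k = -1, -3/2, 9/8, -27/16, 405/128, -1701/256, …
g: a_k = -3, -3/2, 3/8, -3/16, 15/128, -21/256, …
L₀ := lclm(L_f,L_g); ord L₀ ≤ 1+1.
∫: right-multiply L₀ by Dx.
L = -3·Dx + (8 + 12·x)·Dx^2 + (4 + 16·x + 12·x^2)·Dx^3  (order 3).
h: a_k = 0, -4, -3/2, 1/2, -15/32, 21/32, …
ICs: h(0) = 0, h′(0) = -4, h′′(0) = -3.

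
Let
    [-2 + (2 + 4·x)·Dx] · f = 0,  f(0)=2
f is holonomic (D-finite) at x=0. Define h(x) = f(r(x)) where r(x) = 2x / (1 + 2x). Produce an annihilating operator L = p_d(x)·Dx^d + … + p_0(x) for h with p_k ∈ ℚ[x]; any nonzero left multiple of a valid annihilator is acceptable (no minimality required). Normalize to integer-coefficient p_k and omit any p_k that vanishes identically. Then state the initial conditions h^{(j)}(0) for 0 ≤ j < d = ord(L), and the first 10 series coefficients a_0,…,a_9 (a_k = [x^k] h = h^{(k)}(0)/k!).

f: a_k = 2, 2, -1, 1, -5/4, 7/4, -21/8, 33/8, -429/64, 715/64, …
f∘r: x↦r, Dx↦Dx/r' in L_f ⇒ L₀.
L = -2 + (1 + 8·x + 12·x^2)·Dx  (order 1).
h: a_k = 2, 4, -12, 40, -148, 600, -2616, 12048, -57780, 285592, …
ICs: h(0) = 2.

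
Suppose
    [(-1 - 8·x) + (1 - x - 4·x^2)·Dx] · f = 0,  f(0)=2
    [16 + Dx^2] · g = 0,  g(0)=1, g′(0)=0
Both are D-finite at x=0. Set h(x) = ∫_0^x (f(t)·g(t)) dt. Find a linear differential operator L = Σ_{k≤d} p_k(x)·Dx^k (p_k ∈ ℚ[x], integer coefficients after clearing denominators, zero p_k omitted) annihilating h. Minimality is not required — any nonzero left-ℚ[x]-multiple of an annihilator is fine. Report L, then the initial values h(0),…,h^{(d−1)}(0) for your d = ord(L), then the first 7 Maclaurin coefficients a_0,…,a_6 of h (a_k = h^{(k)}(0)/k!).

L = (-8 + 16·x + 64·x^2)·Dx + (2 + 16·x)·Dx^2 + (-1 + x + 4·x^2)·Dx^3  (order 3).
h: a_k = 0, 2, 1, -2, 1/2, -2/15, 11/9, …
ICs: h(0) = 0, h′(0) = 2, h′′(0) = 2.

f: a_k = 2, 2, 10, 18, 58, 130, 362, …
g: a_k = 1, 0, -8, 0, 32/3, 0, -256/45, …
L₀ := L_f ⊗_s L_g (sym. prod.), ord ≤ 2.
h=∫₀ˣh₀: take L = L₀·Dx.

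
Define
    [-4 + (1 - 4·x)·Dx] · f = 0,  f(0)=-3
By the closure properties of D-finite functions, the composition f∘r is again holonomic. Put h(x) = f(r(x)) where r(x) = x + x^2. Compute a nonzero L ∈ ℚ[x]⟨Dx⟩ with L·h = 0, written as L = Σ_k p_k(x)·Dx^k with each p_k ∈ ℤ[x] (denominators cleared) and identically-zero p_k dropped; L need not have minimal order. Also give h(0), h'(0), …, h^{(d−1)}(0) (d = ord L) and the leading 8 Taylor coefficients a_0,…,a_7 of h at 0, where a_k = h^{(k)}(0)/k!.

L = (4 + 8·x) + (-1 + 4·x + 4·x^2)·Dx  (order 1).
h: a_k = -3, -12, -60, -288, -1392, -6720, -32448, -156672, …
ICs: h(0) = -3.

f: a_k = -3, -12, -48, -192, -768, -3072, -12288, -49152, …
Substitute x→r, Dx→(1/r')Dx; clear ⇒ L₀.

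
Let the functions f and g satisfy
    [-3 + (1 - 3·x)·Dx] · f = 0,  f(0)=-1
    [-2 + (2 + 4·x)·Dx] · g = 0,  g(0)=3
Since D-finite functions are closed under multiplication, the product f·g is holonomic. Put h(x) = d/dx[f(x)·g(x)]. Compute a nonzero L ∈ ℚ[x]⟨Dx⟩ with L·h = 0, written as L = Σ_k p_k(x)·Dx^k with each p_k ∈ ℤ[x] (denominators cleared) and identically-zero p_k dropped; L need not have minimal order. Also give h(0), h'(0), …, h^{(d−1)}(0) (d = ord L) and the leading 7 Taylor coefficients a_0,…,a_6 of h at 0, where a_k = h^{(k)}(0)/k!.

f: a_k = -1, -3, -9, -27, -81, -243, -729, …
g: a_k = 3, 3, -3/2, 3/2, -15/8, 21/8, -63/16, …
Sym-product of L_f,L_g gives L₀ (≤ ord 1).
Derive L from L₀ (diff closure).
L = (23 + 72·x + 27·x^2) + (-4 + x + 27·x^2 + 18·x^3)·Dx  (order 1).
h: a_k = -12, -69, -315, -2505/2, -4710, -135459/8, -474453/8, …
ICs: h(0) = -12.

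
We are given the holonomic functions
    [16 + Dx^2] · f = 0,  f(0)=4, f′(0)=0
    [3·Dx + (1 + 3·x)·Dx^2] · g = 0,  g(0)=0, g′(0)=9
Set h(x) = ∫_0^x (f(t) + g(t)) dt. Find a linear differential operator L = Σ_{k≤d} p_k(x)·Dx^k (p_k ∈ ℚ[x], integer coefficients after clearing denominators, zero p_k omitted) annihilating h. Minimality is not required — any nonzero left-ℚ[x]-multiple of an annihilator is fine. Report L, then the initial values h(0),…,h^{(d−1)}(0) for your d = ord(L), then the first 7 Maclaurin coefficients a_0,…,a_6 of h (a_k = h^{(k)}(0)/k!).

L = (1680 + 2304·x + 3456·x^2)·Dx^2 + (272 + 1584·x + 3456·x^2 + 3456·x^3)·Dx^3 + (105 + 144·x + 216·x^2)·Dx^4 + (17 + 99·x + 216·x^2 + 216·x^3)·Dx^5  (order 5).
h: a_k = 0, 4, 9/2, -91/6, 27/4, -217/60, 243/10, …
ICs: h(0) = 0, h′(0) = 4, h′′(0) = 9, h′′′(0) = -91, h′′′′(0) = 162.

f: a_k = 4, 0, -32, 0, 128/3, 0, -1024/45, …
g: a_k = 0, 9, -27/2, 27, -243/4, 729/5, -729/2, …
Weyl lclm of L_f,L_g ⇒ L₀ (ord ≤ 4).
∫: right-multiply L₀ by Dx.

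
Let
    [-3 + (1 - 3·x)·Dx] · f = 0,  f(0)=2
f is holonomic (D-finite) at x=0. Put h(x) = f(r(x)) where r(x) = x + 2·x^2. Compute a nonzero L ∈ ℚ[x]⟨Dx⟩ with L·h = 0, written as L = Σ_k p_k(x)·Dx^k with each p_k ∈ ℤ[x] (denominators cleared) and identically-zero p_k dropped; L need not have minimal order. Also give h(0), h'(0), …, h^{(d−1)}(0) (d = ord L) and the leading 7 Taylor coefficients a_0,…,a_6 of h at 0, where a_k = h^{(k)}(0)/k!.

L = (3 + 12·x) + (-1 + 3·x + 6·x^2)·Dx  (order 1).
h: a_k = 2, 6, 30, 126, 558, 2430, 10638, …
ICs: h(0) = 2.

f: a_k = 2, 6, 18, 54, 162, 486, 1458, …
f∘r: x↦r, Dx↦Dx/r' in L_f ⇒ L₀.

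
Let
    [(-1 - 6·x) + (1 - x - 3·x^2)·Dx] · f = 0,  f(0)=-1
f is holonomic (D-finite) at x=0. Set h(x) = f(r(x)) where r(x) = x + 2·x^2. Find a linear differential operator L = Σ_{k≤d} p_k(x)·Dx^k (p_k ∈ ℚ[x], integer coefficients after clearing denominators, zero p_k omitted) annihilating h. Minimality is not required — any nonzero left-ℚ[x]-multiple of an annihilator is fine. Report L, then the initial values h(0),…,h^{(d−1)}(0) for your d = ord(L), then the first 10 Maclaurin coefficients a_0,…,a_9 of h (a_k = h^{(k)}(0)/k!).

L = (1 + 10·x + 36·x^2 + 48·x^3) + (-1 + x + 5·x^2 + 12·x^3 + 12·x^4)·Dx  (order 1).
h: a_k = -1, -1, -6, -23, -77, -276, -1009, -3589, -12870, -46235, …
ICs: h(0) = -1.

f: a_k = -1, -1, -4, -7, -19, -40, -97, -217, -508, -1159, …
Change of var in L_f (x↦r) gives L₀.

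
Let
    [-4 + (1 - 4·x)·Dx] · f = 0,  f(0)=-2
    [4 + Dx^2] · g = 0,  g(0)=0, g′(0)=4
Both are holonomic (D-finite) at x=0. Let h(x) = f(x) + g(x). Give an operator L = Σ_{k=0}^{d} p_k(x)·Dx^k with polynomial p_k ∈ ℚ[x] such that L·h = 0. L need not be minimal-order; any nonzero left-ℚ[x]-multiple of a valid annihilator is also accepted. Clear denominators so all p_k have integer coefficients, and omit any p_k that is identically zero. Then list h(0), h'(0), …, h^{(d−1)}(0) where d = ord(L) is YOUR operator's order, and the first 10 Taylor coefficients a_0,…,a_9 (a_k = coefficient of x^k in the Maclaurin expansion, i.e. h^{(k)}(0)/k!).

L = (400 - 128·x + 256·x^2) + (-36 + 176·x - 192·x^2 + 256·x^3)·Dx + (100 - 32·x + 64·x^2)·Dx^2 + (-9 + 44·x - 48·x^2 + 64·x^3)·Dx^3  (order 3).
h: a_k = -2, -4, -32, -392/3, -512, -30712/15, -8192, -10321936/315, -131072, -1486356472/2835, …
ICs: h(0) = -2, h′(0) = -4, h′′(0) = -64.

f: a_k = -2, -8, -32, -128, -512, -2048, -8192, -32768, -131072, -524288, …
g: a_k = 0, 4, 0, -8/3, 0, 8/15, 0, -16/315, 0, 8/2835, …
Sum ⇒ L₀ = lclm(L_f,L_g) in ℚ(x)⟨Dx⟩.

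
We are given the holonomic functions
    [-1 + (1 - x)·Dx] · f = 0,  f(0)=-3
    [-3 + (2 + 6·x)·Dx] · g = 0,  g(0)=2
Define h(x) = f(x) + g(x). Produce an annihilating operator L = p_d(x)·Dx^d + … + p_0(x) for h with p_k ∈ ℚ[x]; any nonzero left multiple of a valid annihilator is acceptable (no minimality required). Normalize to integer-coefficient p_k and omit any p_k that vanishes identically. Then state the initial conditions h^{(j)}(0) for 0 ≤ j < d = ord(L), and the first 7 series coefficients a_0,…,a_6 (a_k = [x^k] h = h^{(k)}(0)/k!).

L = (-21 - 27·x) + (17 + 30·x + 81·x^2)·Dx + (2 - 14·x - 42·x^2 + 54·x^3)·Dx^2  (order 2).
h: a_k = -1, 0, -21/4, 3/8, -597/64, 1317/128, -16845/512, …
ICs: h(0) = -1, h′(0) = 0.

f: a_k = -3, -3, -3, -3, -3, -3, -3, …
g: a_k = 2, 3, -9/4, 27/8, -405/64, 1701/128, -15309/512, …
Sum ⇒ L₀ = lclm(L_f,L_g) in ℚ(x)⟨Dx⟩.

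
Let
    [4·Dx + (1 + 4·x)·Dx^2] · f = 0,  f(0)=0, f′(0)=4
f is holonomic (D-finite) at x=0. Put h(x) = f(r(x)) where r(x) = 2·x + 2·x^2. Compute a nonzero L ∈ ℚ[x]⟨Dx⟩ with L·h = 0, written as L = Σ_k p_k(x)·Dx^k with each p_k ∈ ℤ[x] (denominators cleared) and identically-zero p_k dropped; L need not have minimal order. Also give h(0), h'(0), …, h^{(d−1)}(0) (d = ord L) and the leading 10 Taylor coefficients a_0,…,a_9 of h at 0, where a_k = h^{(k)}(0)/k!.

f: a_k = 0, 4, -8, 64/3, -64, 1024/5, -2048/3, 16384/7, -8192, 262144/9, …
h₀=f(r): pull back L_f along r ⇒ L₀.
L = (6 + 16·x + 16·x^2)·Dx + (1 + 10·x + 24·x^2 + 16·x^3)·Dx^2  (order 2).
h: a_k = 0, 8, -24, 320/3, -544, 14848/5, -16896, 692224/7, -590848, 32276480/9, …
ICs: h(0) = 0, h′(0) = 8.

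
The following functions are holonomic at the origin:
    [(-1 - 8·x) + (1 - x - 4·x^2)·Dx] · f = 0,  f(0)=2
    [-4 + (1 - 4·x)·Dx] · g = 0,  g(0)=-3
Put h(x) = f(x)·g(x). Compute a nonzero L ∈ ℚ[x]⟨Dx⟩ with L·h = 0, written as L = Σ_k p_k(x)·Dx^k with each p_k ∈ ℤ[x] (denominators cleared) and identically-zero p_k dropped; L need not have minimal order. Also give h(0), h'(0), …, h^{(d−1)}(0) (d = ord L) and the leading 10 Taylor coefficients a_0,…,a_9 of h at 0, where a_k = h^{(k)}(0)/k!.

f: a_k = 2, 2, 10, 18, 58, 130, 362, 882, 2330, 5858, …
g: a_k = -3, -12, -48, -192, -768, -3072, -12288, -49152, -196608, -786432, …
Sym-product of L_f,L_g gives L₀ (≤ ord 1).
L = (-5 + 48·x^2) + (1 - 5·x + 16·x^3)·Dx  (order 1).
h: a_k = -6, -30, -150, -654, -2790, -11550, -47286, -191790, -774150, -3114174, …
ICs: h(0) = -6.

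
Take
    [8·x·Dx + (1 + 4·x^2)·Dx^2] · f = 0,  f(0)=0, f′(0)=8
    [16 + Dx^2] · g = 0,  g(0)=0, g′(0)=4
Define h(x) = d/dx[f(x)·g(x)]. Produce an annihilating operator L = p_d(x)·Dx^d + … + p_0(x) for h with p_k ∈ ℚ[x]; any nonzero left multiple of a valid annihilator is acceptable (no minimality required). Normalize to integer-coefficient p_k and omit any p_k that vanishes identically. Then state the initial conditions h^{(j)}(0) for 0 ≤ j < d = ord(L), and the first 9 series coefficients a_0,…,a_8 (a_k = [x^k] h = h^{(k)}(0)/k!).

L = (4096 + 58368·x^2 + 354304·x^4 + 983040·x^6 + 1867776·x^8 + 2621440·x^10 + 2097152·x^12) + (1984·x + 30208·x^3 + 158720·x^5 + 409600·x^7 + 655360·x^9 + 524288·x^11)·Dx + (336 + 5216·x^2 + 34560·x^4 + 114176·x^6 + 249856·x^8 + 360448·x^10 + 262144·x^12)·Dx^2 + (124·x + 1888·x^3 + 9920·x^5 + 25600·x^7 + 40960·x^9 + 32768·x^11)·Dx^3 + (5 + 98·x^2 + 776·x^4 + 3296·x^6 + 8320·x^8 + 12288·x^10 + 8192·x^12)·Dx^4  (order 4).
h: a_k = 0, 64, 0, -512, 0, 5120/3, 0, -16384/3, 0, …
ICs: h(0) = 0, h′(0) = 64, h′′(0) = 0, h′′′(0) = -3072.

f: a_k = 0, 8, 0, -32/3, 0, 128/5, 0, -512/7, 0, …
g: a_k = 0, 4, 0, -32/3, 0, 128/15, 0, -1024/315, 0, …
Product ⇒ symmetric product L₀, ord ≤ 4.
Differentiate: ansatz ord ≤ ord L₀ ⇒ L.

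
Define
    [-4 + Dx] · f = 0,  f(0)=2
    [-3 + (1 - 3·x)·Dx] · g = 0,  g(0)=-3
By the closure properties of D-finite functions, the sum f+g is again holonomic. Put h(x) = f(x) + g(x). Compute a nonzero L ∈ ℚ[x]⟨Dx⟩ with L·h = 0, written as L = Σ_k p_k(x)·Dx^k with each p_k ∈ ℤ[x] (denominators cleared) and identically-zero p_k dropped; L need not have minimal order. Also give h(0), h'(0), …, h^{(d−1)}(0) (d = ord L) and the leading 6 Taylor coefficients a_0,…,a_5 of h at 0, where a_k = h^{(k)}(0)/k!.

L = (24 + 144·x) + (-2 - 96·x + 144·x^2)·Dx + (-1 + 15·x - 36·x^2)·Dx^2  (order 2).
h: a_k = -1, -1, -11, -179/3, -665/3, -10679/15, …
ICs: h(0) = -1, h′(0) = -1.

f: a_k = 2, 8, 16, 64/3, 64/3, 256/15, …
g: a_k = -3, -9, -27, -81, -243, -729, …
L₀ := lclm(L_f,L_g); ord L₀ ≤ 1+1.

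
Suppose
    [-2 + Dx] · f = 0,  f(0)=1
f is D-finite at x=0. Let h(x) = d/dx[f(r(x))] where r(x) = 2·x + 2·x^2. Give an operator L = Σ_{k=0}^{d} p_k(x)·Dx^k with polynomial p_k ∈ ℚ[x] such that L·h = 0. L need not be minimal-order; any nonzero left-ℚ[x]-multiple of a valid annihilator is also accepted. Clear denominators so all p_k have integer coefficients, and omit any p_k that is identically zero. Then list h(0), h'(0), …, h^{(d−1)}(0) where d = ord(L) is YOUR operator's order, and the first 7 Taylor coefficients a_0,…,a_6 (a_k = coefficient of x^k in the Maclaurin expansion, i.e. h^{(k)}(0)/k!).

L = (6 + 16·x + 16·x^2) + (-1 - 2·x)·Dx  (order 1).
h: a_k = 4, 24, 80, 608/3, 416, 11072/15, 52096/45, …
ICs: h(0) = 4.

f: a_k = 1, 2, 2, 4/3, 2/3, 4/15, 4/45, …
h₀=f(r): pull back L_f along r ⇒ L₀.
h₀' ⇒ L via d/dx closure of L₀.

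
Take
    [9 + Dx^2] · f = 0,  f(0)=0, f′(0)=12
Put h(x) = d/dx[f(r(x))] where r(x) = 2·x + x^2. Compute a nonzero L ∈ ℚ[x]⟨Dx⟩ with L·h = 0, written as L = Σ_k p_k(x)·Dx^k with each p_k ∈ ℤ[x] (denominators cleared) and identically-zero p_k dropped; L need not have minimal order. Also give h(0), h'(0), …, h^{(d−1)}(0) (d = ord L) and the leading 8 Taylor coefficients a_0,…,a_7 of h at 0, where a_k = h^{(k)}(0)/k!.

L = (39 + 144·x + 216·x^2 + 144·x^3 + 36·x^4) + (-3 - 3·x)·Dx + (1 + 2·x + x^2)·Dx^2  (order 2).
h: a_k = 24, 24, -432, -864, 756, 3780, 14904/5, -18144/5, …
ICs: h(0) = 24, h′(0) = 24.

f: a_k = 0, 12, 0, -18, 0, 81/10, 0, -243/140, …
f∘r: x↦r, Dx↦Dx/r' in L_f ⇒ L₀.
Differentiate: ansatz ord ≤ ord L₀ ⇒ L.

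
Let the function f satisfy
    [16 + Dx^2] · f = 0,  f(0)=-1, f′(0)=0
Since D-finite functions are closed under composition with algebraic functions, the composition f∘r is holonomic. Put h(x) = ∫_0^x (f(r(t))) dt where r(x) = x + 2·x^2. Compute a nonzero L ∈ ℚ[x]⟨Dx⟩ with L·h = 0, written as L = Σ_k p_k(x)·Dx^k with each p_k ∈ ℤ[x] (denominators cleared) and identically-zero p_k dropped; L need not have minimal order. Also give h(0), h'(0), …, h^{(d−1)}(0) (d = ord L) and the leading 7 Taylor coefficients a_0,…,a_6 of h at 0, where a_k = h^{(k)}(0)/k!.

f: a_k = -1, 0, 8, 0, -32/3, 0, 256/45, …
Change of var in L_f (x↦r) gives L₀.
h=∫h₀ ⇒ L = L₀·Dx.
L = (16 + 192·x + 768·x^2 + 1024·x^3)·Dx - 4·Dx^2 + (1 + 4·x)·Dx^3  (order 3).
h: a_k = 0, -1, 0, 8/3, 8, 64/15, -128/9, …
ICs: h(0) = 0, h′(0) = -1, h′′(0) = 0.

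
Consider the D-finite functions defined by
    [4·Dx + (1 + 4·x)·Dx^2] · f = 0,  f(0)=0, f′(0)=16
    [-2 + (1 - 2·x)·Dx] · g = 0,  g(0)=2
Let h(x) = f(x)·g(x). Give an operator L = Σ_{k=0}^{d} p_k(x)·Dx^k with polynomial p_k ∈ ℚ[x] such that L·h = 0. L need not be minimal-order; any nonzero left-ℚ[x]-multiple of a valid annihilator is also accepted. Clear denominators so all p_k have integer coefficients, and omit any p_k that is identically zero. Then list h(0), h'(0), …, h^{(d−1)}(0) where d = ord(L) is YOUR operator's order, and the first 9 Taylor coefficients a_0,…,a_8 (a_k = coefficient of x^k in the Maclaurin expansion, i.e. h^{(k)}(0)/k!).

f: a_k = 0, 16, -32, 256/3, -256, 4096/5, -8192/3, 65536/7, -32768, …
g: a_k = 2, 4, 8, 16, 32, 64, 128, 256, 512, …
L₀ := L_f ⊗_s L_g (sym. prod.), ord ≤ 2.
L = 8 + 24·x·Dx + (-1 - 2·x + 8·x^2)·Dx^2  (order 2).
h: a_k = 0, 32, 0, 512/3, -512/3, 19456/15, -14336/5, 454656/35, -1384448/35, …
ICs: h(0) = 0, h′(0) = 32.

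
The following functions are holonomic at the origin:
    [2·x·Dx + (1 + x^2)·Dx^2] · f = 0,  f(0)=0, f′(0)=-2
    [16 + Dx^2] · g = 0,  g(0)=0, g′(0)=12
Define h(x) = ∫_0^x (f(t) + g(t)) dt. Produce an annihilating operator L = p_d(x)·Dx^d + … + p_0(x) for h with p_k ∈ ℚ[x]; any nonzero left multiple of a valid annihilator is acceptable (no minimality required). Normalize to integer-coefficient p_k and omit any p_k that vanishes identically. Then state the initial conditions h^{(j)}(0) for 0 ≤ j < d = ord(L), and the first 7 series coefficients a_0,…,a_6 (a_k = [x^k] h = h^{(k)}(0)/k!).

f: a_k = 0, -2, 0, 2/3, 0, -2/5, 0, …
g: a_k = 0, 12, 0, -32, 0, 128/5, 0, …
Sum ⇒ L₀ = lclm(L_f,L_g) in ℚ(x)⟨Dx⟩.
h=∫₀ˣh₀: take L = L₀·Dx.
L = (64·x + 704·x^3 + 256·x^5)·Dx^2 + (112 + 416·x^2 + 432·x^4 + 128·x^6)·Dx^3 + (4·x + 44·x^3 + 16·x^5)·Dx^4 + (7 + 26·x^2 + 27·x^4 + 8·x^6)·Dx^5  (order 5).
h: a_k = 0, 0, 5, 0, -47/6, 0, 21/5, …
ICs: h(0) = 0, h′(0) = 0, h′′(0) = 10, h′′′(0) = 0, h′′′′(0) = -188.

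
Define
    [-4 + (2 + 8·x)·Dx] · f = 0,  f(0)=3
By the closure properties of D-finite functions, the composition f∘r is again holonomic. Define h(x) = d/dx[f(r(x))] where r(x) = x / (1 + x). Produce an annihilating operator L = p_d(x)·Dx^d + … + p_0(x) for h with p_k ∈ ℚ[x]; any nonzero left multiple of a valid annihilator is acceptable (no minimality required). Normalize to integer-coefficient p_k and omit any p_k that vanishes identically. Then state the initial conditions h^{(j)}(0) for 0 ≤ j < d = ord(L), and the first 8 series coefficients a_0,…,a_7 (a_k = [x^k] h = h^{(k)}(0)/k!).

f: a_k = 3, 6, -6, 12, -30, 84, -252, 792, …
Substitute x→r, Dx→(1/r')Dx; clear ⇒ L₀.
Derive L from L₀ (diff closure).
L = (-4 - 10·x) + (-1 - 6·x - 5·x^2)·Dx  (order 1).
h: a_k = 6, -24, 90, -360, 1530, -6768, 30702, -141600, …
ICs: h(0) = 6.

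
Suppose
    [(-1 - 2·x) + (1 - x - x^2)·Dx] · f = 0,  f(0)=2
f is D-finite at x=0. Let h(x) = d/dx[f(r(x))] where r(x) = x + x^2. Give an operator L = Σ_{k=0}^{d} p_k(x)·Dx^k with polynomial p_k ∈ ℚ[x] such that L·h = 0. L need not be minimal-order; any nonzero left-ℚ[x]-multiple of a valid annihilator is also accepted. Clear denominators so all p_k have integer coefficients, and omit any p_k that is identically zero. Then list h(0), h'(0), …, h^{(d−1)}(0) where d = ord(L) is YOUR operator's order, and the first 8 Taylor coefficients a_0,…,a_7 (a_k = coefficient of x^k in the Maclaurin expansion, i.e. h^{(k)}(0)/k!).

f: a_k = 2, 2, 4, 6, 10, 16, 26, 42, …
h₀=f(r): pull back L_f along r ⇒ L₀.
Differentiate: ansatz ord ≤ ord L₀ ⇒ L.
L = (6 + 24·x + 48·x^2 + 68·x^3 + 84·x^4 + 60·x^5 + 20·x^6) + (-1 - 3·x + 12·x^3 + 25·x^4 + 24·x^5 + 14·x^6 + 4·x^7)·Dx  (order 1).
h: a_k = 2, 12, 42, 128, 370, 1032, 2786, 7376, …
ICs: h(0) = 2.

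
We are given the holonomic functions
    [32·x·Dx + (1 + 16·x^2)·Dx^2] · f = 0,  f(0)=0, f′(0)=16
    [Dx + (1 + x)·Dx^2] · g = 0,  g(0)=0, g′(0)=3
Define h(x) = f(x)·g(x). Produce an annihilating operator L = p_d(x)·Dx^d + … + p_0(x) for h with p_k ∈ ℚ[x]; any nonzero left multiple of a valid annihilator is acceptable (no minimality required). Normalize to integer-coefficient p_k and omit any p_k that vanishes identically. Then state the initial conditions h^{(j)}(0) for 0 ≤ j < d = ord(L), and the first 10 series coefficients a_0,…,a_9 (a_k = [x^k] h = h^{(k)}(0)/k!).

f: a_k = 0, 16, 0, -256/3, 0, 4096/5, 0, -65536/7, 0, 1048576/9, …
g: a_k = 0, 3, -3/2, 1, -3/4, 3/5, -1/2, 3/7, -3/8, 1/3, …
Product ⇒ symmetric product L₀, ord ≤ 4.
L = (4224 + 8384·x + 204800·x^2 + 531456·x^3 + 491520·x^4 + 212992·x^5 + 262144·x^7)·Dx + (4098 + 28864·x + 258368·x^2 + 1045504·x^3 + 1798144·x^4 + 1523712·x^5 + 573440·x^6 + 786432·x^7 + 917504·x^8)·Dx^2 + (132 + 8644·x + 37632·x^2 + 196032·x^3 + 614400·x^4 + 955392·x^5 + 786432·x^6 + 540672·x^7 + 786432·x^8 + 524288·x^9)·Dx^3 + (65 + 258·x + 2497·x^2 + 8576·x^3 + 30336·x^4 + 76800·x^5 + 118272·x^6 + 98304·x^7 + 98304·x^8 + 131072·x^9 + 65536·x^10)·Dx^4  (order 4).
h: a_k = 0, 0, 48, -24, -240, 116, 35728/15, -5864/5, -27312, 1413898/105, …
ICs: h(0) = 0, h′(0) = 0, h′′(0) = 96, h′′′(0) = -144.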